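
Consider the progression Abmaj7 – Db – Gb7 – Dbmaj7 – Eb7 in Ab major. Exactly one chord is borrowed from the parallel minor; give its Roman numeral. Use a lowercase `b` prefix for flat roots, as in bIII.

In Ab major the diatonic chords are Ab, Bbm, Cm, Db, Eb, Fm, Gdim. Abmaj7, Db, Dbmaj7 and Eb7 are all diatonic. Gb7 (Gb–Bb–Db–Fb) is not: scale degree 7 in Ab major carries Gdim (vii°). In Ab minor the chord on that degree is Gb7, so here it functions as bVII7, borrowed from the parallel minor.

bVII7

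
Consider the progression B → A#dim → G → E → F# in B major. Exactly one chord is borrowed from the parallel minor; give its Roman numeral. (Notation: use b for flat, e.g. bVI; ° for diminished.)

bVI

B major has the diatonic set B, C#m, D#m, E, F#, G#m, A#dim. B, A#dim, E and F# are all diatonic. G (G–B–D) is not: scale degree 6 in B major carries G#m (vi). In B minor the chord on that degree is G, so here it functions as bVI, borrowed from the parallel minor.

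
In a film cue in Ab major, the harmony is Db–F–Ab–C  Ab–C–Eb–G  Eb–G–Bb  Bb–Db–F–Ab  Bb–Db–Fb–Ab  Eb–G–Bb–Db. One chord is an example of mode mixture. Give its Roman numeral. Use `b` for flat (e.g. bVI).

Ab major has the diatonic set Ab, Bbm, Cm, Db, Eb, Fm, Gdim. Of the given chords, Db–F–Ab–C = Dbmaj7, Ab–C–Eb–G = Abmaj7, Eb–G–Bb = Eb, Bb–Db–F–Ab = Bbm7 and Eb–G–Bb–Db = Eb7 are diatonic. But Bb–Db–Fb–Ab is foreign: the diatonic ii on degree 2 is Bbm, whereas Bbm7b5 comes from Ab minor. It is labeled iiø7.

iiø7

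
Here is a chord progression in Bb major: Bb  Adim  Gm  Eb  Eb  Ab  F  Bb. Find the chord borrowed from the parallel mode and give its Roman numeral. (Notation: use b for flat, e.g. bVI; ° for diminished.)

bVII

Bb major has the diatonic set Bb, Cm, Dm, Eb, F, Gm, Adim. Bb, Adim, Gm, Eb and F are all diatonic. Ab (Ab–C–Eb) doesn't fit — on degree 7 Bb major would have Adim (vii°). Ab is the degree-7 chord of Bb minor, so it is the borrowed bVII.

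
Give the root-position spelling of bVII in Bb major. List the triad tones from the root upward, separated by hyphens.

Ab-C-Eb

Scale degree 7 in Bb major is A. bVII uses the lowered form, Ab, taken from Bb minor. In Bb minor the chord on Ab is Ab–C–Eb.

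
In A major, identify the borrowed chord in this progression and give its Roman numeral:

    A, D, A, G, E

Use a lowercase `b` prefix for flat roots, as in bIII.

The diatonic triads in A major are A, Bm, C#m, D, E, F#m, G#dim. A, D and E are all diatonic. G (G–B–D) doesn't fit — on degree 7 A major would have G#dim (vii°). G is the degree-7 chord of A minor, so it is the borrowed bVII.

bVII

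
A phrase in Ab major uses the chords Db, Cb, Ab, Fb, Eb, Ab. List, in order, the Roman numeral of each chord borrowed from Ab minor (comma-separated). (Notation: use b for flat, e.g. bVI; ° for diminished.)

bIII, bVI

In Ab major the diatonic chords are Ab, Bbm, Cm, Db, Eb, Fm, Gdim. Db, Ab and Eb are all diatonic. But Cb (Cb–Eb–Gb) is foreign: the diatonic iii on degree 3 is Cm, whereas Cb comes from Ab minor. It is labeled bIII. But Fb (Fb–Ab–Cb) is foreign: the diatonic vi on degree 6 is Fm, whereas Fb comes from Ab minor. It is labeled bVI.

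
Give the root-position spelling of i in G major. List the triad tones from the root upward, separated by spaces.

G Bb D

The root, G, is scale degree 1 — the same note in G major and G minor; only the chord quality changes. In G minor the chord on G is G–Bb–D.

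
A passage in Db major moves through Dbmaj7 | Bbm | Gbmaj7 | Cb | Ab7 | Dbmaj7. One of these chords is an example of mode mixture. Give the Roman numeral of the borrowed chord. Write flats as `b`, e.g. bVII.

bVII

The diatonic triads in Db major are Db, Ebm, Fm, Gb, Ab, Bbm, Cdim. Of the given chords, Dbmaj7, Bbm, Gbmaj7 and Ab7 are diatonic. Cb (Cb–Eb–Gb) is not: scale degree 7 in Db major carries Cdim (vii°). In Db minor the chord on that degree is Cb, so here it functions as bVII, borrowed from the parallel minor.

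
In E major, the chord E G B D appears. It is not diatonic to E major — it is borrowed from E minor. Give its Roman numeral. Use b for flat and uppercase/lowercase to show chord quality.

E is scale degree 1 in E major. The diatonic chord on degree 1 would be E (I), but E–G–B–D is the minor-seventh chord from E minor. As a borrowed chord it is labeled i7.

i7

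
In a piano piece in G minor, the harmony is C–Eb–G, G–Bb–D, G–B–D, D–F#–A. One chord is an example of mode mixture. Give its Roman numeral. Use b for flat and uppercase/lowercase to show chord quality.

I

In G minor (with V from harmonic minor) the diatonic chords are Gm, Adim, Bb, Cm, D, Eb, F. C–Eb–G = Cm, G–Bb–D = Gm and D–F#–A = D all belong to that set. G–B–D doesn't fit — on degree 1 G minor would have Gm (i). G is the degree-1 chord of G major, so it is the borrowed I.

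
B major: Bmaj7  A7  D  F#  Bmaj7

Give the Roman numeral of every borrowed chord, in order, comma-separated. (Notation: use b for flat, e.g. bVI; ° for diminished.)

The diatonic triads in B major are B, C#m, D#m, E, F#, G#m, A#dim. Of the given chords, Bmaj7 and F# are diatonic. A7 (A–C#–E–G) is not: scale degree 7 in B major carries A#dim (vii°). In B minor the chord on that degree is A7, so here it functions as bVII7, borrowed from the parallel minor. But D (D–F#–A) is foreign: the diatonic iii on degree 3 is D#m, whereas D comes from B minor. It is labeled bIII.

bVII7, bIII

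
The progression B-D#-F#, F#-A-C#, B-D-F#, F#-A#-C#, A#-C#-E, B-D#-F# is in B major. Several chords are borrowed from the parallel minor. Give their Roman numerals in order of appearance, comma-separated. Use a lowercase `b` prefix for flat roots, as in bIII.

v, i

In B major the diatonic chords are B, C#m, D#m, E, F#, G#m, A#dim. B–D#–F# = B, F#–A#–C# = F# and A#–C#–E = A#dim are all diatonic. But F#–A–C# is foreign: the diatonic V on degree 5 is F#, whereas F#m comes from B minor. It is labeled v. B–D–F# doesn't fit — on degree 1 B major would have B (I). Bm is the degree-1 chord of B minor, so it is the borrowed i.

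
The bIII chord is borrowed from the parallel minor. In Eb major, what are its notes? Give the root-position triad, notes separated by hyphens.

Scale degree 3 in Eb major is G. bIII uses the lowered form, Gb, taken from Eb minor. In Eb minor the chord on Gb is Gb–Bb–Db.

Gb-Bb-Db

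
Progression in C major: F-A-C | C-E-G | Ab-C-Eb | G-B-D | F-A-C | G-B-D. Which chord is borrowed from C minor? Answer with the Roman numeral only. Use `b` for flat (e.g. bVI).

bVI

The diatonic triads in C major are C, Dm, Em, F, G, Am, Bdim. F–A–C = F, C–E–G = C and G–B–D = G are all diatonic. But Ab–C–Eb is foreign: the diatonic vi on degree 6 is Am, whereas Ab comes from C minor. It is labeled bVI.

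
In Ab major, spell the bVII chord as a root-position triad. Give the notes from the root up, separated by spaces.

The root of bVII is the lowered 7th degree: G becomes Gb. Building the major chord from the parallel minor on Gb: Gb–Bb–Db.

Gb Bb Db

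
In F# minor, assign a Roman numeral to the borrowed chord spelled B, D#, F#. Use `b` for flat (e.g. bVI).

B is scale degree 4 in F# minor. Diatonically F# minor has Bm (iv) on that degree; B–D#–F# is instead the major chord native to F# major, so it takes the label IV.

IV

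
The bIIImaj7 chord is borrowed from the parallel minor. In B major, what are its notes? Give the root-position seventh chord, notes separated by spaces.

The root of bIIImaj7 is the lowered 3rd degree: D# becomes D. Stacking thirds in B minor on D gives D–F#–A–C#.

D F# A C#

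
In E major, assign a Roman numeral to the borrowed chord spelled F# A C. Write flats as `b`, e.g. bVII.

The root F# is the diatonic 2nd degree of E major; the borrowing shows in the chord quality. F#–A–C is a diminished chord — the form found in E minor, not the diatonic ii (F#m). Borrowed into E major it is written ii°.

ii°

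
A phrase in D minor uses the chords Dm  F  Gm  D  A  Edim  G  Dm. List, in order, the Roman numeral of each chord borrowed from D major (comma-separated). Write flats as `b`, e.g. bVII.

D minor has the diatonic set Dm, Edim, F, Gm, A, Bb, C (with V from harmonic minor). Of the given chords, Dm, F, Gm, A and Edim are diatonic. But D (D–F#–A) is foreign: the diatonic i on degree 1 is Dm, whereas D comes from D major. It is labeled I. But G (G–B–D) is foreign: the diatonic iv on degree 4 is Gm, whereas G comes from D major. It is labeled IV.

I, IV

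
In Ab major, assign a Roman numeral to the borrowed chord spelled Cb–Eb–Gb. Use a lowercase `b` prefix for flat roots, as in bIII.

bIII

Cb is the lowered form of scale degree 3 in Ab major (the diatonic degree 3 is C). The diatonic chord on degree 3 would be Cm (iii), but Cb–Eb–Gb is the major chord from Ab minor. As a borrowed chord it is labeled bIII.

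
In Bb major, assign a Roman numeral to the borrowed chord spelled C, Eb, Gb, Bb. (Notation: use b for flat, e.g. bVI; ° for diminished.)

iiø7

C is scale degree 2 in Bb major. The diatonic chord on degree 2 would be Cm (ii), but C–Eb–Gb–Bb is the half-diminished-seventh chord from Bb minor. As a borrowed chord it is labeled iiø7.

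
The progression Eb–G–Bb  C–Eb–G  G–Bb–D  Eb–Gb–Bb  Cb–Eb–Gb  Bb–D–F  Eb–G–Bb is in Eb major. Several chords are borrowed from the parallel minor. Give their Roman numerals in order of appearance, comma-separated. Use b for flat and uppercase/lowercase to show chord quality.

i, bVI

The diatonic triads in Eb major are Eb, Fm, Gm, Ab, Bb, Cm, Ddim. Eb–G–Bb = Eb, C–Eb–G = Cm, G–Bb–D = Gm and Bb–D–F = Bb are all diatonic. Eb–Gb–Bb is not: scale degree 1 in Eb major carries Eb (I). In Eb minor the chord on that degree is Ebm, so here it functions as i, borrowed from the parallel minor. But Cb–Eb–Gb is foreign: the diatonic vi on degree 6 is Cm, whereas Cb comes from Eb minor. It is labeled bVI.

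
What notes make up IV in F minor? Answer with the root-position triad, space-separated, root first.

Bb D F

IV is built on scale degree 4, which is Bb in both F minor and its parallel. Stacking thirds in F major on Bb gives Bb–D–F.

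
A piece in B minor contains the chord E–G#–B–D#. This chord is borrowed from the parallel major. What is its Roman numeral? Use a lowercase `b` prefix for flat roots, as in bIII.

E is scale degree 4 in B minor. E–G#–B–D# is a major-seventh chord — the form found in B major, not the diatonic iv (Em). Borrowed into B minor it is written IVmaj7.

IVmaj7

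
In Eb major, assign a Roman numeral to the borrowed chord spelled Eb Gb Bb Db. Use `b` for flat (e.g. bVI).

i7

Eb is scale degree 1 in Eb major. Eb–Gb–Bb–Db is a minor-seventh chord — the form found in Eb minor, not the diatonic I (Eb). Borrowed into Eb major it is written i7.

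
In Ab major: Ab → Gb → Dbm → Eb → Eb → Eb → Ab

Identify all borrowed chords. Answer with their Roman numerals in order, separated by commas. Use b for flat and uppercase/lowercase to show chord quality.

bVII, iv

Ab major has the diatonic set Ab, Bbm, Cm, Db, Eb, Fm, Gdim. Ab and Eb are both diatonic. But Gb (Gb–Bb–Db) is foreign: the diatonic vii° on degree 7 is Gdim, whereas Gb comes from Ab minor. It is labeled bVII. Dbm (Db–Fb–Ab) doesn't fit — on degree 4 Ab major would have Db (IV). Dbm is the degree-4 chord of Ab minor, so it is the borrowed iv.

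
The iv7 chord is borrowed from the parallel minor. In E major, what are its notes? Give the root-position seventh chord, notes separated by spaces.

A C E G

iv7 is built on scale degree 4, which is A in both E major and its parallel. Building the minor-seventh chord from the parallel minor on A: A–C–E–G.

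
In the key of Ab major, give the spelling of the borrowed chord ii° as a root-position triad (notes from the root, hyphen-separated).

The root, Bb, is scale degree 2 — the same note in Ab major and Ab minor; only the chord quality changes. Building the diminished chord from the parallel minor on Bb: Bb–Db–Fb.

Bb-Db-Fb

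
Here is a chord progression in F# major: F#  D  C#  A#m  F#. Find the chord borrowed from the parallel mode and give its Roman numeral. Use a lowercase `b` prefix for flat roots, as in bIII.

bVI

F# major has the diatonic set F#, G#m, A#m, B, C#, D#m, E#dim. F#, C# and A#m all belong to that set. D (D–F#–A) is not: scale degree 6 in F# major carries D#m (vi). In F# minor the chord on that degree is D, so here it functions as bVI, borrowed from the parallel minor.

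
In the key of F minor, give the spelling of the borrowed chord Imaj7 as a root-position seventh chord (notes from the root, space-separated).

Imaj7 is built on scale degree 1, which is F in both F minor and its parallel. In F major the chord on F is F–A–C–E.

F A C E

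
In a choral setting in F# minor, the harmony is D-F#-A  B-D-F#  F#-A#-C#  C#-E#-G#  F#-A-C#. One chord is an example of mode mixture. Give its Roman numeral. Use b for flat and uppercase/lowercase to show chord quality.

I

In F# minor (with V from harmonic minor) the diatonic chords are F#m, G#dim, A, Bm, C#, D, E. Of the given chords, D–F#–A = D, B–D–F# = Bm, C#–E#–G# = C# and F#–A–C# = F#m are diatonic. F#–A#–C# doesn't fit — on degree 1 F# minor would have F#m (i). F# is the degree-1 chord of F# major, so it is the borrowed I.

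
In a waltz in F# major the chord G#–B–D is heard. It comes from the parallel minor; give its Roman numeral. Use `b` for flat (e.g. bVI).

G# is scale degree 2 in F# major. Diatonically F# major has G#m (ii) on that degree; G#–B–D is instead the diminished chord native to F# minor, so it takes the label ii°.

ii°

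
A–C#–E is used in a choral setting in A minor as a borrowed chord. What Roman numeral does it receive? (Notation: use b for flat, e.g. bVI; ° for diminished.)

I

The root A is the diatonic 1st degree of A minor; the borrowing shows in the chord quality. A–C#–E is a major chord — the form found in A major, not the diatonic i (Am). Borrowed into A minor it is written I.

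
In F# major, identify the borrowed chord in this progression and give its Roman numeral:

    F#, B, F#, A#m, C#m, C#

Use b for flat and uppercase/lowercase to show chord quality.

v

F# major has the diatonic set F#, G#m, A#m, B, C#, D#m, E#dim. F#, B, A#m and C# all belong to that set. C#m (C#–E–G#) doesn't fit — on degree 5 F# major would have C# (V). C#m is the degree-5 chord of F# minor, so it is the borrowed v.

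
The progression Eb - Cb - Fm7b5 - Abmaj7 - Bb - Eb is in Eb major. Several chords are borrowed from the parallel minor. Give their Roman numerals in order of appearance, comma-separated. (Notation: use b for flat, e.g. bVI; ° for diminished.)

bVI, iiø7

The diatonic triads in Eb major are Eb, Fm, Gm, Ab, Bb, Cm, Ddim. Eb, Abmaj7 and Bb are all diatonic. Cb (Cb–Eb–Gb) is not: scale degree 6 in Eb major carries Cm (vi). In Eb minor the chord on that degree is Cb, so here it functions as bVI, borrowed from the parallel minor. Fm7b5 (F–Ab–Cb–Eb) is not: scale degree 2 in Eb major carries Fm (ii). In Eb minor the chord on that degree is Fm7b5, so here it functions as iiø7, borrowed from the parallel minor.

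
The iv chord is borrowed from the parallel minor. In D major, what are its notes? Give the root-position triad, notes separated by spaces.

G Bb D

The root, G, is scale degree 4 — the same note in D major and D minor; only the chord quality changes. Stacking thirds in D minor on G gives G–Bb–D.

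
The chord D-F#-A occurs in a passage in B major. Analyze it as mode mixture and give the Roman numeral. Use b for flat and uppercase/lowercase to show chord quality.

D is the lowered form of scale degree 3 in B major (the diatonic degree 3 is D#). Diatonically B major has D#m (iii) on that degree; D–F#–A is instead the major chord native to B minor, so it takes the label bIII.

bIII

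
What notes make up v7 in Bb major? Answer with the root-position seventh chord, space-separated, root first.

v7 is built on scale degree 5, which is F in both Bb major and its parallel. Stacking thirds in Bb minor on F gives F–Ab–C–Eb.

F Ab C Eb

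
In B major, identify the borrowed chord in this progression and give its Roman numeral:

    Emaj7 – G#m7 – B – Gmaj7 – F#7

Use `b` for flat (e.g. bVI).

bVImaj7

The diatonic triads in B major are B, C#m, D#m, E, F#, G#m, A#dim. Of the given chords, Emaj7, G#m7, B and F#7 are diatonic. Gmaj7 (G–B–D–F#) is not: scale degree 6 in B major carries G#m (vi). In B minor the chord on that degree is Gmaj7, so here it functions as bVImaj7, borrowed from the parallel minor.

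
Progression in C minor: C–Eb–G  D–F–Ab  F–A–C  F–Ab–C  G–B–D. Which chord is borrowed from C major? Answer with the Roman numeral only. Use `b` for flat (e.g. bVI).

The diatonic triads in C minor (with V from harmonic minor) are Cm, Ddim, Eb, Fm, G, Ab, Bb. C–Eb–G = Cm, D–F–Ab = Ddim, F–Ab–C = Fm and G–B–D = G all belong to that set. F–A–C is not: scale degree 4 in C minor carries Fm (iv). In C major the chord on that degree is F, so here it functions as IV, borrowed from the parallel major.

IV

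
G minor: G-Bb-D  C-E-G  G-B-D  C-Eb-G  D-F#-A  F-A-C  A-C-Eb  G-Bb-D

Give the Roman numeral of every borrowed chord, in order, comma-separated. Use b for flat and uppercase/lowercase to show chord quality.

IV, I

The diatonic triads in G minor (with V from harmonic minor) are Gm, Adim, Bb, Cm, D, Eb, F. Of the given chords, G–Bb–D = Gm, C–Eb–G = Cm, D–F#–A = D, F–A–C = F and A–C–Eb = Adim are diatonic. C–E–G is not: scale degree 4 in G minor carries Cm (iv). In G major the chord on that degree is C, so here it functions as IV, borrowed from the parallel major. G–B–D doesn't fit — on degree 1 G minor would have Gm (i). G is the degree-1 chord of G major, so it is the borrowed I.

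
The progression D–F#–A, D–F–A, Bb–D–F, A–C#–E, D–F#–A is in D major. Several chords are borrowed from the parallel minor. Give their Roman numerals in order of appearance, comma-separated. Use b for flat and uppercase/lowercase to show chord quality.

i, bVI

D major has the diatonic set D, Em, F#m, G, A, Bm, C#dim. D–F#–A = D and A–C#–E = A both belong to that set. D–F–A is not: scale degree 1 in D major carries D (I). In D minor the chord on that degree is Dm, so here it functions as i, borrowed from the parallel minor. Bb–D–F is not: scale degree 6 in D major carries Bm (vi). In D minor the chord on that degree is Bb, so here it functions as bVI, borrowed from the parallel minor.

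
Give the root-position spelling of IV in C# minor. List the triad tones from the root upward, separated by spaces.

F# A# C#

The root, F#, is scale degree 4 — the same note in C# minor and C# major; only the chord quality changes. In C# major the chord on F# is F#–A#–C#.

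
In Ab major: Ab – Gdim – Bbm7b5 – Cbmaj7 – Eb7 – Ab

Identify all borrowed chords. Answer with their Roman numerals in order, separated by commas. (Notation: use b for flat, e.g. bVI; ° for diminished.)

iiø7, bIIImaj7

The diatonic triads in Ab major are Ab, Bbm, Cm, Db, Eb, Fm, Gdim. Ab, Gdim and Eb7 are all diatonic. But Bbm7b5 (Bb–Db–Fb–Ab) is foreign: the diatonic ii on degree 2 is Bbm, whereas Bbm7b5 comes from Ab minor. It is labeled iiø7. Cbmaj7 (Cb–Eb–Gb–Bb) is not: scale degree 3 in Ab major carries Cm (iii). In Ab minor the chord on that degree is Cbmaj7, so here it functions as bIIImaj7, borrowed from the parallel minor.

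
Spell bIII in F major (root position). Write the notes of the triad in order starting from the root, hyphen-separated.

Ab-C-Eb

Scale degree 3 in F major is A. bIII uses the lowered form, Ab, taken from F minor. Stacking thirds in F minor on Ab gives Ab–C–Eb.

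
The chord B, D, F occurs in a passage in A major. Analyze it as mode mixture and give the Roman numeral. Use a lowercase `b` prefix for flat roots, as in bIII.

ii°

B is scale degree 2 in A major. The diatonic chord on degree 2 would be Bm (ii), but B–D–F is the diminished chord from A minor. As a borrowed chord it is labeled ii°.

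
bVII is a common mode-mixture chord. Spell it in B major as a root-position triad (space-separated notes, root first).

A C# E

The root of bVII is the lowered 7th degree: A# becomes A. In B minor the chord on A is A–C#–E.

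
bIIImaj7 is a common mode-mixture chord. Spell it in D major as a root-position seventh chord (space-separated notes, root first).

F A C E

bIIImaj7 is built on the lowered scale degree 3. In D major degree 3 is F#; lowered it becomes F. Building the major-seventh chord from the parallel minor on F: F–A–C–E.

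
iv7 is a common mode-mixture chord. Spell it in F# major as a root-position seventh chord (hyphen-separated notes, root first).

The root, B, is scale degree 4 — the same note in F# major and F# minor; only the chord quality changes. In F# minor the chord on B is B–D–F#–A.

B-D-F#-A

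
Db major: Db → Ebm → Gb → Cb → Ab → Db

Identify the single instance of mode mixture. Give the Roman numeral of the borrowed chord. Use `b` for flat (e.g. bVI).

bVII

In Db major the diatonic chords are Db, Ebm, Fm, Gb, Ab, Bbm, Cdim. Db, Ebm, Gb and Ab all belong to that set. Cb (Cb–Eb–Gb) is not: scale degree 7 in Db major carries Cdim (vii°). In Db minor the chord on that degree is Cb, so here it functions as bVII, borrowed from the parallel minor.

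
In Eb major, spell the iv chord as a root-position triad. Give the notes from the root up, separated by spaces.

Ab Cb Eb

iv is built on scale degree 4, which is Ab in both Eb major and its parallel. Building the minor chord from the parallel minor on Ab: Ab–Cb–Eb.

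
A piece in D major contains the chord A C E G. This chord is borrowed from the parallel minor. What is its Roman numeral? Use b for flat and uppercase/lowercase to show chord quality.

A is scale degree 5 in D major. The diatonic chord on degree 5 would be A (V), but A–C–E–G is the minor-seventh chord from D minor. As a borrowed chord it is labeled v7.

v7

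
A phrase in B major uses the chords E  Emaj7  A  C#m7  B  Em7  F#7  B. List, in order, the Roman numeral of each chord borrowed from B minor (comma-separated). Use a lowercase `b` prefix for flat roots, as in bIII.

In B major the diatonic chords are B, C#m, D#m, E, F#, G#m, A#dim. Of the given chords, E, Emaj7, C#m7, B and F#7 are diatonic. A (A–C#–E) doesn't fit — on degree 7 B major would have A#dim (vii°). A is the degree-7 chord of B minor, so it is the borrowed bVII. But Em7 (E–G–B–D) is foreign: the diatonic IV on degree 4 is E, whereas Em7 comes from B minor. It is labeled iv7.

bVII, iv7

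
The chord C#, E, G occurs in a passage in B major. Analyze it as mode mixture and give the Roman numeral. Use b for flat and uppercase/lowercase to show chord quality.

C# is scale degree 2 in B major. C#–E–G is a diminished chord — the form found in B minor, not the diatonic ii (C#m). Borrowed into B major it is written ii°.

ii°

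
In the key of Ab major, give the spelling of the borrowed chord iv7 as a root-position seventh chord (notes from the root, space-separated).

iv7 is built on scale degree 4, which is Db in both Ab major and its parallel. Stacking thirds in Ab minor on Db gives Db–Fb–Ab–Cb.

Db Fb Ab Cb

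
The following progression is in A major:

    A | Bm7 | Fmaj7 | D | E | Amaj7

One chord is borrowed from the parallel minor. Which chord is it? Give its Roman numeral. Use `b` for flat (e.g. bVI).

In A major the diatonic chords are A, Bm, C#m, D, E, F#m, G#dim. Of the given chords, A, Bm7, D, E and Amaj7 are diatonic. Fmaj7 (F–A–C–E) is not: scale degree 6 in A major carries F#m (vi). In A minor the chord on that degree is Fmaj7, so here it functions as bVImaj7, borrowed from the parallel minor.

bVImaj7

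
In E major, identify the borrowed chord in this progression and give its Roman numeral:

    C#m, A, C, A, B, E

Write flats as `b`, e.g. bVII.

In E major the diatonic chords are E, F#m, G#m, A, B, C#m, D#dim. C#m, A, B and E all belong to that set. C (C–E–G) is not: scale degree 6 in E major carries C#m (vi). In E minor the chord on that degree is C, so here it functions as bVI, borrowed from the parallel minor.

bVI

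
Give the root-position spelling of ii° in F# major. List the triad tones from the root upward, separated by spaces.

G# B D

The root, G#, is scale degree 2 — the same note in F# major and F# minor; only the chord quality changes. In F# minor the chord on G# is G#–B–D.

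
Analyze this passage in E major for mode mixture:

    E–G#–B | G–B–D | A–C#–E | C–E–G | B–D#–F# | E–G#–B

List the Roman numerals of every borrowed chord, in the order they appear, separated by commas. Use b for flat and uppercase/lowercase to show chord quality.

E major has the diatonic set E, F#m, G#m, A, B, C#m, D#dim. E–G#–B = E, A–C#–E = A and B–D#–F# = B all belong to that set. G–B–D is not: scale degree 3 in E major carries G#m (iii). In E minor the chord on that degree is G, so here it functions as bIII, borrowed from the parallel minor. C–E–G is not: scale degree 6 in E major carries C#m (vi). In E minor the chord on that degree is C, so here it functions as bVI, borrowed from the parallel minor.

bIII, bVI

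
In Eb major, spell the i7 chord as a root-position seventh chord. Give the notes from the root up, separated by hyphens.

The root, Eb, is scale degree 1 — the same note in Eb major and Eb minor; only the chord quality changes. Building the minor-seventh chord from the parallel minor on Eb: Eb–Gb–Bb–Db.

Eb-Gb-Bb-Db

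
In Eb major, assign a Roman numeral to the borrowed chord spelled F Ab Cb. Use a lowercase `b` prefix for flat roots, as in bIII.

The root F is the diatonic 2nd degree of Eb major; the borrowing shows in the chord quality. Diatonically Eb major has Fm (ii) on that degree; F–Ab–Cb is instead the diminished chord native to Eb minor, so it takes the label ii°.

ii°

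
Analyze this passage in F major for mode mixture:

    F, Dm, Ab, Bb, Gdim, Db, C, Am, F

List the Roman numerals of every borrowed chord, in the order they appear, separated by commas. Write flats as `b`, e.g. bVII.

F major has the diatonic set F, Gm, Am, Bb, C, Dm, Edim. F, Dm, Bb, C and Am all belong to that set. Ab (Ab–C–Eb) is not: scale degree 3 in F major carries Am (iii). In F minor the chord on that degree is Ab, so here it functions as bIII, borrowed from the parallel minor. But Gdim (G–Bb–Db) is foreign: the diatonic ii on degree 2 is Gm, whereas Gdim comes from F minor. It is labeled ii°. Db (Db–F–Ab) doesn't fit — on degree 6 F major would have Dm (vi). Db is the degree-6 chord of F minor, so it is the borrowed bVI.

bIII, ii°, bVI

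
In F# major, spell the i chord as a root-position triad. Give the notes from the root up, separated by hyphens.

F#-A-C#

The root, F#, is scale degree 1 — the same note in F# major and F# minor; only the chord quality changes. Stacking thirds in F# minor on F# gives F#–A–C#.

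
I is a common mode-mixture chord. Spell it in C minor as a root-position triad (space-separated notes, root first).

I is built on scale degree 1, which is C in both C minor and its parallel. In C major the chord on C is C–E–G.

C E G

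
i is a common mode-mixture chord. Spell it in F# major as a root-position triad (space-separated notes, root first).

i is built on scale degree 1, which is F# in both F# major and its parallel. Stacking thirds in F# minor on F# gives F#–A–C#.

F# A C#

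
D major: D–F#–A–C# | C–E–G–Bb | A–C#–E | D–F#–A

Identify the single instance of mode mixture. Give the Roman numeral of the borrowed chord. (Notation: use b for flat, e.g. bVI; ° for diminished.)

D major has the diatonic set D, Em, F#m, G, A, Bm, C#dim. D–F#–A–C# = Dmaj7, A–C#–E = A and D–F#–A = D all belong to that set. But C–E–G–Bb is foreign: the diatonic vii° on degree 7 is C#dim, whereas C7 comes from D minor. It is labeled bVII7.

bVII7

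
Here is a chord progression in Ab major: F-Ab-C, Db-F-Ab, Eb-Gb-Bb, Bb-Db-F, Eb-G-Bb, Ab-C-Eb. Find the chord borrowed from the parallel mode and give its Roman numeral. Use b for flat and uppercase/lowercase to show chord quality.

Ab major has the diatonic set Ab, Bbm, Cm, Db, Eb, Fm, Gdim. F–Ab–C = Fm, Db–F–Ab = Db, Bb–Db–F = Bbm, Eb–G–Bb = Eb and Ab–C–Eb = Ab are all diatonic. Eb–Gb–Bb doesn't fit — on degree 5 Ab major would have Eb (V). Ebm is the degree-5 chord of Ab minor, so it is the borrowed v.

v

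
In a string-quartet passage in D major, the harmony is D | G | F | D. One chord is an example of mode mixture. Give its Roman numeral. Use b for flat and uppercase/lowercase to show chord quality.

bIII

D major has the diatonic set D, Em, F#m, G, A, Bm, C#dim. D and G both belong to that set. F (F–A–C) is not: scale degree 3 in D major carries F#m (iii). In D minor the chord on that degree is F, so here it functions as bIII, borrowed from the parallel minor.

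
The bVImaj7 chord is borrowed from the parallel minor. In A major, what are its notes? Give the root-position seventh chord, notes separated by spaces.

F A C E

The root of bVImaj7 is the lowered 6th degree: F# becomes F. Stacking thirds in A minor on F gives F–A–C–E.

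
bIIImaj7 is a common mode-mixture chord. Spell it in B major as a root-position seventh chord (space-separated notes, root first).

bIIImaj7 is built on the lowered scale degree 3. In B major degree 3 is D#; lowered it becomes D. In B minor the chord on D is D–F#–A–C#.

D F# A C#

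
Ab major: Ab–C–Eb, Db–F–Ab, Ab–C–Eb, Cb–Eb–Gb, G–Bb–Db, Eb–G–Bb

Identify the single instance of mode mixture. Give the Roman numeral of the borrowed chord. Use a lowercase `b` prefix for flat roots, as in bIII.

bIII

In Ab major the diatonic chords are Ab, Bbm, Cm, Db, Eb, Fm, Gdim. Ab–C–Eb = Ab, Db–F–Ab = Db, G–Bb–Db = Gdim and Eb–G–Bb = Eb all belong to that set. But Cb–Eb–Gb is foreign: the diatonic iii on degree 3 is Cm, whereas Cb comes from Ab minor. It is labeled bIII.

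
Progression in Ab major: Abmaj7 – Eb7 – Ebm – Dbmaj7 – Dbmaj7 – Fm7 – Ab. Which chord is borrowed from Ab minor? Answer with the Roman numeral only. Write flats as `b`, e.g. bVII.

v

In Ab major the diatonic chords are Ab, Bbm, Cm, Db, Eb, Fm, Gdim. Abmaj7, Eb7, Dbmaj7, Fm7 and Ab are all diatonic. Ebm (Eb–Gb–Bb) doesn't fit — on degree 5 Ab major would have Eb (V). Ebm is the degree-5 chord of Ab minor, so it is the borrowed v.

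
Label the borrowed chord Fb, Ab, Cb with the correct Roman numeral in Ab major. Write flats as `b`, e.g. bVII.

bVI

The root Fb is the lowered 6th scale degree — diatonically Ab major has F there. The diatonic chord on degree 6 would be Fm (vi), but Fb–Ab–Cb is the major chord from Ab minor. As a borrowed chord it is labeled bVI.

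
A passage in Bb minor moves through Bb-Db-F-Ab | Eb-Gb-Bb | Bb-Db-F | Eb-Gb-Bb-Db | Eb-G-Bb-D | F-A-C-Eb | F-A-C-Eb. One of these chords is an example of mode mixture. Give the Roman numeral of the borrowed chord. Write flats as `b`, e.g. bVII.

IVmaj7

The diatonic triads in Bb minor (with V from harmonic minor) are Bbm, Cdim, Db, Ebm, F, Gb, Ab. Bb–Db–F–Ab = Bbm7, Eb–Gb–Bb = Ebm, Bb–Db–F = Bbm, Eb–Gb–Bb–Db = Ebm7 and F–A–C–Eb = F7 all belong to that set. Eb–G–Bb–D is not: scale degree 4 in Bb minor carries Ebm (iv). In Bb major the chord on that degree is Ebmaj7, so here it functions as IVmaj7, borrowed from the parallel major.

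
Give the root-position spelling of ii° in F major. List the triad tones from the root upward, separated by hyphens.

ii° is built on scale degree 2, which is G in both F major and its parallel. In F minor the chord on G is G–Bb–Db.

G-Bb-Db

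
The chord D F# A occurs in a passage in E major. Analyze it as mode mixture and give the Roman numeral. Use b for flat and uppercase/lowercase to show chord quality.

The root D is the lowered 7th scale degree — diatonically E major has D# there. Diatonically E major has D#dim (vii°) on that degree; D–F#–A is instead the major chord native to E minor, so it takes the label bVII.

bVII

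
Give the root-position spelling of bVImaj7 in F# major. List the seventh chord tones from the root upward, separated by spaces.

D F# A C#

bVImaj7 is built on the lowered scale degree 6. In F# major degree 6 is D#; lowered it becomes D. Stacking thirds in F# minor on D gives D–F#–A–C#.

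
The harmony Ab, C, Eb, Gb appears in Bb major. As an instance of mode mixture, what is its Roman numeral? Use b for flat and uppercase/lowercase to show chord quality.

In Bb major scale degree 7 is A; Ab is its lowered form, from Bb minor. Diatonically Bb major has Adim (vii°) on that degree; Ab–C–Eb–Gb is instead the dominant-seventh chord native to Bb minor, so it takes the label bVII7.

bVII7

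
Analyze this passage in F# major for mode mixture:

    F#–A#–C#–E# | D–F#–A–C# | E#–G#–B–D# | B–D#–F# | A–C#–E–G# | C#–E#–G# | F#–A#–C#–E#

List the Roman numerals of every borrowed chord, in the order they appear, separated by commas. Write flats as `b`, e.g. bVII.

F# major has the diatonic set F#, G#m, A#m, B, C#, D#m, E#dim. F#–A#–C#–E# = F#maj7, E#–G#–B–D# = E#m7b5, B–D#–F# = B and C#–E#–G# = C# are all diatonic. D–F#–A–C# is not: scale degree 6 in F# major carries D#m (vi). In F# minor the chord on that degree is Dmaj7, so here it functions as bVImaj7, borrowed from the parallel minor. A–C#–E–G# doesn't fit — on degree 3 F# major would have A#m (iii). Amaj7 is the degree-3 chord of F# minor, so it is the borrowed bIIImaj7.

bVImaj7, bIIImaj7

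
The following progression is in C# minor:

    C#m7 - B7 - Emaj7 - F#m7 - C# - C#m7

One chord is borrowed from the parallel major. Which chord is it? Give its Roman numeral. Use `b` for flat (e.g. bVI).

I

C# minor has the diatonic set C#m, D#dim, E, F#m, G#, A, B (with V from harmonic minor). C#m7, B7, Emaj7 and F#m7 all belong to that set. But C# (C#–E#–G#) is foreign: the diatonic i on degree 1 is C#m, whereas C# comes from C# major. It is labeled I.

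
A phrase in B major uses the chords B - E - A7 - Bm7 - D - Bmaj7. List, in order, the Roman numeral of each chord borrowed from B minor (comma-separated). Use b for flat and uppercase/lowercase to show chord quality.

The diatonic triads in B major are B, C#m, D#m, E, F#, G#m, A#dim. B, E and Bmaj7 all belong to that set. A7 (A–C#–E–G) is not: scale degree 7 in B major carries A#dim (vii°). In B minor the chord on that degree is A7, so here it functions as bVII7, borrowed from the parallel minor. Bm7 (B–D–F#–A) is not: scale degree 1 in B major carries B (I). In B minor the chord on that degree is Bm7, so here it functions as i7, borrowed from the parallel minor. D (D–F#–A) doesn't fit — on degree 3 B major would have D#m (iii). D is the degree-3 chord of B minor, so it is the borrowed bIII.

bVII7, i7, bIII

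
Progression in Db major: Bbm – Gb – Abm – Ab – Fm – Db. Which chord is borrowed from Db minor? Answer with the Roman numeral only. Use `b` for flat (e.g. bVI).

v

Db major has the diatonic set Db, Ebm, Fm, Gb, Ab, Bbm, Cdim. Bbm, Gb, Ab, Fm and Db are all diatonic. Abm (Ab–Cb–Eb) is not: scale degree 5 in Db major carries Ab (V). In Db minor the chord on that degree is Abm, so here it functions as v, borrowed from the parallel minor.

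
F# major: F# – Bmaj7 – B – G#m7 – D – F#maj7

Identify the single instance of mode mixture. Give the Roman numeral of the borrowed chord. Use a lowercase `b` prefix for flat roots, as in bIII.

F# major has the diatonic set F#, G#m, A#m, B, C#, D#m, E#dim. F#, Bmaj7, B, G#m7 and F#maj7 are all diatonic. But D (D–F#–A) is foreign: the diatonic vi on degree 6 is D#m, whereas D comes from F# minor. It is labeled bVI.

bVI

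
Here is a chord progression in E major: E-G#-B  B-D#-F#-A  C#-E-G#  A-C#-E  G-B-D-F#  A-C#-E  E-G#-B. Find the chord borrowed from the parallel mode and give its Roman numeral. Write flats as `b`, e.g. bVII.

bIIImaj7

The diatonic triads in E major are E, F#m, G#m, A, B, C#m, D#dim. E–G#–B = E, B–D#–F#–A = B7, C#–E–G# = C#m and A–C#–E = A all belong to that set. G–B–D–F# is not: scale degree 3 in E major carries G#m (iii). In E minor the chord on that degree is Gmaj7, so here it functions as bIIImaj7, borrowed from the parallel minor.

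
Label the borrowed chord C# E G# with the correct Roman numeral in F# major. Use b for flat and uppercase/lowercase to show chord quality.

C# is scale degree 5 in F# major. The diatonic chord on degree 5 would be C# (V), but C#–E–G# is the minor chord from F# minor. As a borrowed chord it is labeled v.

v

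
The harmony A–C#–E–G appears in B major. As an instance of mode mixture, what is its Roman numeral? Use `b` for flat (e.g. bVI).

bVII7

In B major scale degree 7 is A#; A is its lowered form, from B minor. The diatonic chord on degree 7 would be A#dim (vii°), but A–C#–E–G is the dominant-seventh chord from B minor. As a borrowed chord it is labeled bVII7.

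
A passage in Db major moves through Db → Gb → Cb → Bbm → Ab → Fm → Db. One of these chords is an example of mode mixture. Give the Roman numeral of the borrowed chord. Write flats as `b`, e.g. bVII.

The diatonic triads in Db major are Db, Ebm, Fm, Gb, Ab, Bbm, Cdim. Db, Gb, Bbm, Ab and Fm all belong to that set. Cb (Cb–Eb–Gb) is not: scale degree 7 in Db major carries Cdim (vii°). In Db minor the chord on that degree is Cb, so here it functions as bVII, borrowed from the parallel minor.

bVII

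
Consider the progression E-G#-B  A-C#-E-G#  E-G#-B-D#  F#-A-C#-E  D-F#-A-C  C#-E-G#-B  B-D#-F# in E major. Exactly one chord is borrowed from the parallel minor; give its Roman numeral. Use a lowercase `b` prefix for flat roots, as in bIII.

bVII7

E major has the diatonic set E, F#m, G#m, A, B, C#m, D#dim. Of the given chords, E–G#–B = E, A–C#–E–G# = Amaj7, E–G#–B–D# = Emaj7, F#–A–C#–E = F#m7, C#–E–G#–B = C#m7 and B–D#–F# = B are diatonic. D–F#–A–C doesn't fit — on degree 7 E major would have D#dim (vii°). D7 is the degree-7 chord of E minor, so it is the borrowed bVII7.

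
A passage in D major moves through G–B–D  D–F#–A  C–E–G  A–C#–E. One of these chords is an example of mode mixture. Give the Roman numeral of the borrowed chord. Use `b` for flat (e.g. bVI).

bVII

In D major the diatonic chords are D, Em, F#m, G, A, Bm, C#dim. G–B–D = G, D–F#–A = D and A–C#–E = A all belong to that set. C–E–G is not: scale degree 7 in D major carries C#dim (vii°). In D minor the chord on that degree is C, so here it functions as bVII, borrowed from the parallel minor.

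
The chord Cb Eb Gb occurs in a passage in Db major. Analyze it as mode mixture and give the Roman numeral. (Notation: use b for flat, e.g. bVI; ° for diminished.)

In Db major scale degree 7 is C; Cb is its lowered form, from Db minor. The diatonic chord on degree 7 would be Cdim (vii°), but Cb–Eb–Gb is the major chord from Db minor. As a borrowed chord it is labeled bVII.

bVII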